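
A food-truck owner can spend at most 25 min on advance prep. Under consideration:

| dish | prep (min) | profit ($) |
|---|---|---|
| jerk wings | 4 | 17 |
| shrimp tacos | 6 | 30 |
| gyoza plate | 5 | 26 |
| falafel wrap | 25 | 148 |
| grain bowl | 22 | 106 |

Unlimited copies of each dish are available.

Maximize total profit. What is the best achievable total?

Ranking by ratio (profit/min): falafel wrap 5.92, gyoza plate 5.20, shrimp tacos 5.00.
Best packing: falafel wrap — 25 min, 148 total.
That's the maximum — no swap from here does better than 148.

148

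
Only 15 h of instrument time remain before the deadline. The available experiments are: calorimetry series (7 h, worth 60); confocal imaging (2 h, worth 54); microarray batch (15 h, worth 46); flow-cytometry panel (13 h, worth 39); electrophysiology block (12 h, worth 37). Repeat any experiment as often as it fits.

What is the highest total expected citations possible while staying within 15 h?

By expected citations per h: confocal imaging 27.00, calorimetry series 8.57, electrophysiology block 3.08 lead.
Taking 7×confocal imaging: 14 h used, 378 in expected citations.

378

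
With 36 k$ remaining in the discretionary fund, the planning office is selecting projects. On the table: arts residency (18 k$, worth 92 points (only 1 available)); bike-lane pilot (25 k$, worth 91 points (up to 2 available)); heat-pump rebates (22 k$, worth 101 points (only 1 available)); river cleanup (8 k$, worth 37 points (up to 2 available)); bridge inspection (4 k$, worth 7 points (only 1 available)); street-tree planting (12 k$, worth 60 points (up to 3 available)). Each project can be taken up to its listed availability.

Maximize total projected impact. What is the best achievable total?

Density check — arts residency 5.11, street-tree planting 5.00, river cleanup 4.62 are the best per k$.
Greedy by ratio would take arts residency + bridge inspection + street-tree planting: 34 k$ used, total 159.
Replace arts residency and bridge inspection with 2×street-tree planting: the trade gains 21 net, giving 180 at 36 k$.
That's the maximum — no swap from here does better than 180.

180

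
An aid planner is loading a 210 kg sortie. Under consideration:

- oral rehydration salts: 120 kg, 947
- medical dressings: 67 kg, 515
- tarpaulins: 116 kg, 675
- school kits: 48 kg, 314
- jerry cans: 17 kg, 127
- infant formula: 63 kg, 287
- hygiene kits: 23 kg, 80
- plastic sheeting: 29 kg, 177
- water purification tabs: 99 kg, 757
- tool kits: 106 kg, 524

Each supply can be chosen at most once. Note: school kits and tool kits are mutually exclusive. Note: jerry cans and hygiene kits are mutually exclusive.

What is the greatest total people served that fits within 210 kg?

1589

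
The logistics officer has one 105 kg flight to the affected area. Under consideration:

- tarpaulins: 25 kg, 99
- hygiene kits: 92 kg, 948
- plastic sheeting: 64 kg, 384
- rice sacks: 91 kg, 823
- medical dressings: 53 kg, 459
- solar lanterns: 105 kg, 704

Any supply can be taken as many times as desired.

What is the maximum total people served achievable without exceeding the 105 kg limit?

948

By people served per kg: hygiene kits 10.30, rice sacks 9.04, medical dressings 8.66 lead.
The ratio ordering already packs tightly: hygiene kits, 92 kg, 948.
Nothing else within 105 kg beats 948.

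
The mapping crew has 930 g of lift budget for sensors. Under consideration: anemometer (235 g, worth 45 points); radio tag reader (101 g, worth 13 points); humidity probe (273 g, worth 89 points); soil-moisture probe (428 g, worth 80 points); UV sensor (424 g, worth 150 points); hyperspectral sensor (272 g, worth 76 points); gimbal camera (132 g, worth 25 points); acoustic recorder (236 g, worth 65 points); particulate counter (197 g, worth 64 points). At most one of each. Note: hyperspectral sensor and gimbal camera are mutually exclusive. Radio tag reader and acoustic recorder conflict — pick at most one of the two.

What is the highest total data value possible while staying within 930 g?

By data value per g: UV sensor 0.35, humidity probe 0.33, particulate counter 0.32 lead.
The ratio ordering already packs tightly: humidity probe + UV sensor + particulate counter, 894 g, 303.
Every other selection either busts 930 g or breaks a pairing rule or fails to beat 303.

303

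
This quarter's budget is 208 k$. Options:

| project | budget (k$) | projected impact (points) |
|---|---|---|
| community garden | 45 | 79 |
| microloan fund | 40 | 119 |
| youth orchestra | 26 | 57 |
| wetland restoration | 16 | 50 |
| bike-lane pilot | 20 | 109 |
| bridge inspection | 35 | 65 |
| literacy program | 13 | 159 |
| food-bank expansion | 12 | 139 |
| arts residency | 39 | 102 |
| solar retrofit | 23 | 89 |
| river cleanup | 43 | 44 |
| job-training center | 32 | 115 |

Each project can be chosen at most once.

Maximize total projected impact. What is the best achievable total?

889

Density check — literacy program 12.23, food-bank expansion 11.58, bike-lane pilot 5.45, solar retrofit 3.87 are the best per k$.
Filling by ratio: microloan fund + wetland restoration + bike-lane pilot + literacy program + food-bank expansion + arts residency + solar retrofit + job-training center for 882, with 13 k$ left unused.
Dropping wetland restoration frees 16 k$; slotting in youth orchestra (26 k$) lifts the total to 889 at 205 k$.
Next best is microloan fund + wetland restoration + bike-lane pilot + literacy program + food-bank expansion + arts residency + solar retrofit + job-training center at 882 (195 k$) — short by 7.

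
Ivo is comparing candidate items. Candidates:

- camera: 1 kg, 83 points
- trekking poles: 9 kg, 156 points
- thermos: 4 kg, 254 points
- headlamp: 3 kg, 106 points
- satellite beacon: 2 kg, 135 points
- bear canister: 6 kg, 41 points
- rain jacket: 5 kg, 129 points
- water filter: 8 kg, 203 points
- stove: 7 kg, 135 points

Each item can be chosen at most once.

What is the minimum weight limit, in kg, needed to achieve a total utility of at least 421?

Minimise kg subject to total utility ≥ 421.
camera + thermos + satellite beacon: 472 utility at 7 kg.
No combination under 7 kg hits 421.

7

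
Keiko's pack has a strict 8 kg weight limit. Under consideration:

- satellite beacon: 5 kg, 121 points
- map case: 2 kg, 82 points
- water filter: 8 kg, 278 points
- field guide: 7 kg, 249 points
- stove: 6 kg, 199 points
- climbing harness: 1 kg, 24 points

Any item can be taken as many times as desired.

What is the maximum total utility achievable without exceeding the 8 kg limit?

The ratio ordering already packs tightly: 4×map case, 8 kg, 328.

328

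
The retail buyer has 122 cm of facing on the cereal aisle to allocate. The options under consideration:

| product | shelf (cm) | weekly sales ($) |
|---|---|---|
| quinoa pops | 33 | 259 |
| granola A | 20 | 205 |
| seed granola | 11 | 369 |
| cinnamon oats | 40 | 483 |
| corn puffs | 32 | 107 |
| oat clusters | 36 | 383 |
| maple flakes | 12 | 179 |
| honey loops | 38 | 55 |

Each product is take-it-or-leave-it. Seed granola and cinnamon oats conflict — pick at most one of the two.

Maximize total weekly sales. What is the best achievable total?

1395

Quinoa pops + granola A + seed granola + oat clusters + maple flakes uses 112 of the 122 cm and totals 1395.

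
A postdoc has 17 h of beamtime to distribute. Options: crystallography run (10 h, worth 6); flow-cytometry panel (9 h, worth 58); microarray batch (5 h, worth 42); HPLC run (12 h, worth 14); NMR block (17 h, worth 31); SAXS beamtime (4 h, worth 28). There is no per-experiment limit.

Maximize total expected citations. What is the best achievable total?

126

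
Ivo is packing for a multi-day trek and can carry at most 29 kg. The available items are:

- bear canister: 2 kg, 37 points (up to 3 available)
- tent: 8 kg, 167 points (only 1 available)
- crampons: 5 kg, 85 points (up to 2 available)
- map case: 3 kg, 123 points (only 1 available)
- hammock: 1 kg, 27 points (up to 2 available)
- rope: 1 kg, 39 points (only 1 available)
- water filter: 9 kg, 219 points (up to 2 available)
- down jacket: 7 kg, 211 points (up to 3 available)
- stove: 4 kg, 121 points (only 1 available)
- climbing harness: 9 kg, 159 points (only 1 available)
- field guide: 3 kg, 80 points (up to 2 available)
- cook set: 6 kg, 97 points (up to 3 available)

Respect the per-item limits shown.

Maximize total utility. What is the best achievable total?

By utility per kg: map case 41.00, rope 39.00, stove 30.25 lead.
Map case + rope + 3×down jacket + stove uses 29 of the 29 kg and totals 916.
Nothing else within 29 kg beats 916.

916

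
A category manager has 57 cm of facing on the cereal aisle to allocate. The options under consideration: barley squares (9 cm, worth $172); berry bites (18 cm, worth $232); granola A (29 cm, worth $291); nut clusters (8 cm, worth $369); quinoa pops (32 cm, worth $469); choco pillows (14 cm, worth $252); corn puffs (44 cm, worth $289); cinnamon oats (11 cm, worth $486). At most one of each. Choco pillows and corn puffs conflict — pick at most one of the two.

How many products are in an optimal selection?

4

Optimal total is 1339.
berry bites + nut clusters + choco pillows + cinnamon oats hits 1339 at 51 cm.
All optima have 4 products.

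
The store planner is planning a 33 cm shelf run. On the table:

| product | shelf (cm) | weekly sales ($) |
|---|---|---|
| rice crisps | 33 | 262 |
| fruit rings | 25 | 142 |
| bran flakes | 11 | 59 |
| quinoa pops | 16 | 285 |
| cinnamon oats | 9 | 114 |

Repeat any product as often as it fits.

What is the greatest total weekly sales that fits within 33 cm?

570

2×quinoa pops uses 32 of the 33 cm and totals 570.
No other feasible combination exceeds 570.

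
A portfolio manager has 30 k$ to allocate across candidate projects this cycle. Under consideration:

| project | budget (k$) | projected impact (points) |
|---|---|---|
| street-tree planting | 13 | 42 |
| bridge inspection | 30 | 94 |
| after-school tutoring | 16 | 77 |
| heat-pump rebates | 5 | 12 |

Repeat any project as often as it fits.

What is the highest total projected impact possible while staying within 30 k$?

Street-tree planting + after-school tutoring uses 29 of the 30 k$ and totals 119.

119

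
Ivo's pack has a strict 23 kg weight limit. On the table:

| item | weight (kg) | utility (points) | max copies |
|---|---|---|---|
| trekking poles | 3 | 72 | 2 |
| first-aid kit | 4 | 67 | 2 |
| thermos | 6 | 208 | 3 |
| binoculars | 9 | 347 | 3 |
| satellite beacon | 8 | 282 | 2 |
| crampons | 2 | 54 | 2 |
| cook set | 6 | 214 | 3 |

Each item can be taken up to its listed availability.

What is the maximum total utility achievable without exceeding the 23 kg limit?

Ranking by ratio (utility/kg): binoculars 38.56, cook set 35.67, satellite beacon 35.25, thermos 34.67.
A density-first pass picks 2×binoculars + 2×crampons — 802 at 22 kg.
Dropping binoculars and 2×crampons frees 13 kg; slotting in satellite beacon + cook set (14 kg) lifts the total to 843 at 23 kg.

843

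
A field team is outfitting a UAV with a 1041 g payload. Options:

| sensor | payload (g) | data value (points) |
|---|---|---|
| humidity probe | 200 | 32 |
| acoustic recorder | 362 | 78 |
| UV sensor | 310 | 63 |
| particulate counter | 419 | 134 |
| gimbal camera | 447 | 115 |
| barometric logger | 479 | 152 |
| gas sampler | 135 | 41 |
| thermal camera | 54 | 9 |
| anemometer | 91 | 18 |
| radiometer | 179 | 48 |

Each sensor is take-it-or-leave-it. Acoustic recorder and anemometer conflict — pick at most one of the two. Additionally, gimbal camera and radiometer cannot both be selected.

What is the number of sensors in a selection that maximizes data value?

3

The maximum data value within 1041 g is 327.
One optimal bundle: particulate counter + barometric logger + gas sampler (1033 g).
All optima have 3 sensors.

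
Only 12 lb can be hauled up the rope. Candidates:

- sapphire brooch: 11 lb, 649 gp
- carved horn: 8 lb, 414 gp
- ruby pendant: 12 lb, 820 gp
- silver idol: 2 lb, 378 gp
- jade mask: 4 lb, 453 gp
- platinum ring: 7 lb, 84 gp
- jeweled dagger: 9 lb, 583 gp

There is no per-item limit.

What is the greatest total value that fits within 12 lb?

Best packing: 6×silver idol — 12 lb, 2268 total.
Nothing else within 12 lb beats 2268.

2268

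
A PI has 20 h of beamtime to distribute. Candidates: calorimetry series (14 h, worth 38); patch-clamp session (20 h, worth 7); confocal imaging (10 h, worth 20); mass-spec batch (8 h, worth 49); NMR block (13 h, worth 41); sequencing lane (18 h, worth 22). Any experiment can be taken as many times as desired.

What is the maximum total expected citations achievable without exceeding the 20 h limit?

Best packing: 2×mass-spec batch — 16 h, 98 total.
That's the maximum — no swap from here does better than 98.

98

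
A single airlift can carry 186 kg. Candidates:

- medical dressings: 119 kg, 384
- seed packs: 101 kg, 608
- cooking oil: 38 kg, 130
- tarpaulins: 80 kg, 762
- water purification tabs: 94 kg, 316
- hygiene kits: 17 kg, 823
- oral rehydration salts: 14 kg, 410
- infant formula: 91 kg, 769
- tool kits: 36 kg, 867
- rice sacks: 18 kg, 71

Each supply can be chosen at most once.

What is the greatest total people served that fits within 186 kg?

2992

Greedy by ratio would take tarpaulins + hygiene kits + oral rehydration salts + tool kits + rice sacks: 165 kg used, total 2933.
The 18 kg tied up in rice sacks is better spent on cooking oil — total rises to 2992 (185 kg).
That's the maximum — no swap from here does better than 2992.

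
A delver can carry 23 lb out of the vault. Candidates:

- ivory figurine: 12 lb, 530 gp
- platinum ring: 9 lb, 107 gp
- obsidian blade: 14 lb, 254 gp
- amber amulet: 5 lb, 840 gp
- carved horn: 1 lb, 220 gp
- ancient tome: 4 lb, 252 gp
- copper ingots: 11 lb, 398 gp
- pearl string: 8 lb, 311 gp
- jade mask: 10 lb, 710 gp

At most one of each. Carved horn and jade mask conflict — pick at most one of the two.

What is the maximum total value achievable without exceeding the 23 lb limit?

1861

By value per lb: carved horn 220.00, amber amulet 168.00, jade mask 71.00 lead.
Best packing: amber amulet + pearl string + jade mask — 23 lb, 1861 total.
That's the maximum — no feasible swap from here does better than 1861.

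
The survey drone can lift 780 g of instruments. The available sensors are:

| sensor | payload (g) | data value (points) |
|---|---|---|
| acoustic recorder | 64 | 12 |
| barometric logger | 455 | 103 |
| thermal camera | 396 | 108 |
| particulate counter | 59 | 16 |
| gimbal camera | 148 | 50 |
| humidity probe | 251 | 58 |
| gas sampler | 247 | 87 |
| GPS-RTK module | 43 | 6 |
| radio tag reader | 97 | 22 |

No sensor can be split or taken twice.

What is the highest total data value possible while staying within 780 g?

223

Best packing: acoustic recorder + thermal camera + particulate counter + gas sampler — 766 g, 223 total.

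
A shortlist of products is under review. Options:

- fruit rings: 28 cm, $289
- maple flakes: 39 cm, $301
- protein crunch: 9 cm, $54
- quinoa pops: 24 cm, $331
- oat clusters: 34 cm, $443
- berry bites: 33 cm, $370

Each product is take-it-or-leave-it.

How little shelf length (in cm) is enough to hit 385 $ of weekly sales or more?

33

Look for the lowest-shelf combination reaching 385.
Taking protein crunch + quinoa pops gives 385 (≥ 385) for 33 cm.
No combination under 33 cm hits 385.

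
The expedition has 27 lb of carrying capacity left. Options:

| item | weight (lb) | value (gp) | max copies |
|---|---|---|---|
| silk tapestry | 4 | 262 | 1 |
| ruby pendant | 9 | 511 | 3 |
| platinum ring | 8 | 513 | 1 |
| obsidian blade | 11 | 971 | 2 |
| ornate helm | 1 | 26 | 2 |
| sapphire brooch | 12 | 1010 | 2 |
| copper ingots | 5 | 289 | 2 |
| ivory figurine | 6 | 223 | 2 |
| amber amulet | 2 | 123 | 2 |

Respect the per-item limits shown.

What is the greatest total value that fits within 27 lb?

Taking the top-ratio items first gives silk tapestry + 2×obsidian blade + ornate helm for 2230 (27 lb).
Replace obsidian blade and ornate helm with sapphire brooch: the trade gains 13 net, giving 2243 at 27 lb.
That's the maximum — no swap from here does better than 2243.

2243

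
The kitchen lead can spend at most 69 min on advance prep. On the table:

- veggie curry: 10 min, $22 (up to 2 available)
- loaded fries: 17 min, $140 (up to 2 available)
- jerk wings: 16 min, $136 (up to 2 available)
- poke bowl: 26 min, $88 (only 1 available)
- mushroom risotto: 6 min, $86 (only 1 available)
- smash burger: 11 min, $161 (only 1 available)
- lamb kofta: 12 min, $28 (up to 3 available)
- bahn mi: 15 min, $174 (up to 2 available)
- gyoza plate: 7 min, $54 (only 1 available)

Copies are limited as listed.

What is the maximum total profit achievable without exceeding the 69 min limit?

Taking the top-ratio dishes first gives jerk wings + mushroom risotto + smash burger + 2×bahn mi for 731 (63 min).
Replace jerk wings with loaded fries: the trade gains 4 net, giving 735 at 64 min.
No other feasible combination exceeds 735.

735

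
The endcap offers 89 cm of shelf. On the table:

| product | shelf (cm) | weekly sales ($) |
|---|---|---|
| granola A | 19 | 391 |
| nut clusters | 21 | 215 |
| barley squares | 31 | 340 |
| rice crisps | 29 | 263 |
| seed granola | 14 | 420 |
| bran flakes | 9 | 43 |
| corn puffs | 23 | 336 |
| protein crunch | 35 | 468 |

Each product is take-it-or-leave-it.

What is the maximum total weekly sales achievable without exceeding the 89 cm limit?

1494

Ranking by ratio (weekly sales/cm): seed granola 30.00, granola A 20.58, corn puffs 14.61, protein crunch 13.37.
Filling by ratio: granola A + barley squares + seed granola + corn puffs for 1487, with 2 cm left unused.
Replace barley squares and corn puffs with nut clusters + protein crunch: the trade gains 7 net, giving 1494 at 89 cm.
The closest alternative, granola A + barley squares + seed granola + corn puffs, reaches only 1487.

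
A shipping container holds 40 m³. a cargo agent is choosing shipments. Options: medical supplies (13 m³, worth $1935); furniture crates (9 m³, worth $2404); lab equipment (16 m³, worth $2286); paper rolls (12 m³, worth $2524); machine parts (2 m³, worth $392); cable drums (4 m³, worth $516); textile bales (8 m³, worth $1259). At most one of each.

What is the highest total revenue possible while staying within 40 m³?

Filling by ratio: furniture crates + paper rolls + machine parts + cable drums + textile bales for 7095, with 5 m³ left unused.
Dropping textile bales frees 8 m³; slotting in medical supplies (13 m³) lifts the total to 7771 at 40 m³.

7771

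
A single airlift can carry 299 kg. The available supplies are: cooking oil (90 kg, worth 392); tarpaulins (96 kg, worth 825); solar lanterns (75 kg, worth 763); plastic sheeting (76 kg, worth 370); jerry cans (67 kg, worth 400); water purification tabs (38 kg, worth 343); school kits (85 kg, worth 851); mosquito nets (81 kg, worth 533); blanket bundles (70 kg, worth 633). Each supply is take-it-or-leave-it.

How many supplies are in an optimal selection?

4

Optimal total is 2782.
For example tarpaulins + solar lanterns + water purification tabs + school kits achieves it, using 294 kg.
Every optimal selection uses 4 supplies.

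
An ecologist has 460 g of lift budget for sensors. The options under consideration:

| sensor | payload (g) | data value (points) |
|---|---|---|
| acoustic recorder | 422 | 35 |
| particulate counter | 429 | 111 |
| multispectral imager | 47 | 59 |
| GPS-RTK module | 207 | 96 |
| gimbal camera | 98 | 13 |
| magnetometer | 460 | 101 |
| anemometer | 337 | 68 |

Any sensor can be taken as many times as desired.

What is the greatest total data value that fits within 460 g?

Ranking by ratio (data value/g): multispectral imager 1.26, GPS-RTK module 0.46, particulate counter 0.26, magnetometer 0.22.
Taking 9×multispectral imager: 423 g used, 531 in data value.

531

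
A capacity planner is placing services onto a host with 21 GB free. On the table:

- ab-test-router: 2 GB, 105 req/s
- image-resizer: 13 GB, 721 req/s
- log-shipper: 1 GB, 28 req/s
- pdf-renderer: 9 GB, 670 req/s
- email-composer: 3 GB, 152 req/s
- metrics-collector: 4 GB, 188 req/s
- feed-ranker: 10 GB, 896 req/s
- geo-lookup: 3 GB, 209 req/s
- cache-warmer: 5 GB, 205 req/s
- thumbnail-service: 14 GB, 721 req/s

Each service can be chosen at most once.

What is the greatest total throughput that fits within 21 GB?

The ratio ordering already packs tightly: ab-test-router + pdf-renderer + feed-ranker, 21 GB, 1671.

1671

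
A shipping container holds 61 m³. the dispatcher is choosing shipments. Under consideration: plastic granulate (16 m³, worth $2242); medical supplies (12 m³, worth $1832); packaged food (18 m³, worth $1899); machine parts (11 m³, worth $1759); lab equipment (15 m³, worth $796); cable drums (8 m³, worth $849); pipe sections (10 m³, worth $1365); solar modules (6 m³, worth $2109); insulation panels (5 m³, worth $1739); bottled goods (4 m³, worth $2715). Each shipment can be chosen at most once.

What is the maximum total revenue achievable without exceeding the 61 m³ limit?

12851

Greedy by ratio would take plastic granulate + medical supplies + machine parts + solar modules + insulation panels + bottled goods: 54 m³ used, total 12396.
The 11 m³ tied up in machine parts is better spent on cable drums + pipe sections — total rises to 12851 (61 m³).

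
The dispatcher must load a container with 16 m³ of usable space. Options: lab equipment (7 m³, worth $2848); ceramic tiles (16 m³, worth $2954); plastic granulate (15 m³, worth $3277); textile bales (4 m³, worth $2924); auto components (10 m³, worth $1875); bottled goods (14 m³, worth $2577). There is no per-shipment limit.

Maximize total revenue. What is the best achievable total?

11696

4×textile bales uses 16 of the 16 m³ and totals 11696.
Every other selection either busts 16 m³ or fails to beat 11696.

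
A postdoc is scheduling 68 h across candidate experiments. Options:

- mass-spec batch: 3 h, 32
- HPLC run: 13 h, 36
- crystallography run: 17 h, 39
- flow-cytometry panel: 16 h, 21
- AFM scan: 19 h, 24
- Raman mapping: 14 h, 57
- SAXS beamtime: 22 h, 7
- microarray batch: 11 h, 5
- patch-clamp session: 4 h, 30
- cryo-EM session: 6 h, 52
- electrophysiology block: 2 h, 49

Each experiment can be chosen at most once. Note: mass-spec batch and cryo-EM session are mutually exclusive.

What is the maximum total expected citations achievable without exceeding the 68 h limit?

Density check — electrophysiology block 24.50, mass-spec batch 10.67, cryo-EM session 8.67, patch-clamp session 7.50 are the best per h.
Taking HPLC run + crystallography run + Raman mapping + microarray batch + patch-clamp session + cryo-EM session + electrophysiology block: 67 h used, 268 in expected citations.
The closest alternative, HPLC run + crystallography run + Raman mapping + patch-clamp session + cryo-EM session + electrophysiology block, reaches only 263.

268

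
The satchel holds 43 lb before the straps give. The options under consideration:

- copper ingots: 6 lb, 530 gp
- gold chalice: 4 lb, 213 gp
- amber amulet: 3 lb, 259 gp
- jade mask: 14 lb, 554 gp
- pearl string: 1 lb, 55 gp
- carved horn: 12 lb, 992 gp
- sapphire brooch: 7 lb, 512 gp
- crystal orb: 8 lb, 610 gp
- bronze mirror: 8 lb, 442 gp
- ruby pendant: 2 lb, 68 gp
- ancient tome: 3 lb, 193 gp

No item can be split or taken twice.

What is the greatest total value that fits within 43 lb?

The ratio heuristic lands on copper ingots + amber amulet + pearl string + carved horn + sapphire brooch + crystal orb + ruby pendant + ancient tome (3219) but leaves 1 lb idle.
The 3 lb tied up in pearl string and ruby pendant is better spent on gold chalice — total rises to 3309 (43 lb).
The closest alternative, copper ingots + gold chalice + amber amulet + pearl string + carved horn + sapphire brooch + crystal orb + ruby pendant, reaches only 3239.

3309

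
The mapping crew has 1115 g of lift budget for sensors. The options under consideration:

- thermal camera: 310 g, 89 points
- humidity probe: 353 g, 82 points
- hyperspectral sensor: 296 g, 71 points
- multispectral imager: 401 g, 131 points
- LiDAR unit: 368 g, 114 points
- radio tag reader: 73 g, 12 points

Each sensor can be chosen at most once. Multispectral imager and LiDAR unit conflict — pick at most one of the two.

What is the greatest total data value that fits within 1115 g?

Taking thermal camera + hyperspectral sensor + multispectral imager + radio tag reader: 1080 g used, 303 in data value.
Runner-up thermal camera + humidity probe + multispectral imager tops out at 302.

303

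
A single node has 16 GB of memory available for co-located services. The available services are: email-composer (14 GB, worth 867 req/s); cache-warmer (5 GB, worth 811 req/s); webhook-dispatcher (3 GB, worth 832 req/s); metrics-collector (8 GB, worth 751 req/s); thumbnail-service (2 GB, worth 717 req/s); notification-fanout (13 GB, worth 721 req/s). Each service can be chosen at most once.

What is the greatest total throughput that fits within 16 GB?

2394

The ratio heuristic lands on cache-warmer + webhook-dispatcher + thumbnail-service (2360) but leaves 6 GB idle.
Replace thumbnail-service with metrics-collector: the trade gains 34 net, giving 2394 at 16 GB.
Nothing else within 16 GB beats 2394.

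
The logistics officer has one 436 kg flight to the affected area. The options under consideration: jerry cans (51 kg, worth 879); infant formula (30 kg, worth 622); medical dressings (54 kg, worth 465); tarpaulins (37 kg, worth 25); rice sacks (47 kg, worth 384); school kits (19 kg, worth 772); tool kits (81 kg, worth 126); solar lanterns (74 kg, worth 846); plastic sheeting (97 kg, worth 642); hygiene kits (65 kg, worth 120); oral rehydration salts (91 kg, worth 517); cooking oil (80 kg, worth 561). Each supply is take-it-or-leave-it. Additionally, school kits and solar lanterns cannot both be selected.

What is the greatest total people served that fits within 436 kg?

4458

Ranking by ratio (people served/kg): school kits 40.63, infant formula 20.73, jerry cans 17.24.
Taking jerry cans + infant formula + medical dressings + school kits + plastic sheeting + oral rehydration salts + cooking oil: 422 kg used, 4458 in people served.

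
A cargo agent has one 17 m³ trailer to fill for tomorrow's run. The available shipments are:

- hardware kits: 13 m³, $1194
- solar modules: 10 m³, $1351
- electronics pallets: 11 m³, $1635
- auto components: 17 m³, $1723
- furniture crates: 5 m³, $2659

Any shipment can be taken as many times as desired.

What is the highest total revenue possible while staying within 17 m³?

By revenue per m³: furniture crates 531.80, electronics pallets 148.64, solar modules 135.10, auto components 101.35 lead.
The ratio ordering already packs tightly: 3×furniture crates, 15 m³, 7977.
Every other selection either busts 17 m³ or fails to beat 7977.

7977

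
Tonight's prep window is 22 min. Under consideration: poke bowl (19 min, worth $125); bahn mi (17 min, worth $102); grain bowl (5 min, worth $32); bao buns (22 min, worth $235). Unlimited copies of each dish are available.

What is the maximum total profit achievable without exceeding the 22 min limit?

By profit per min: bao buns 10.68, poke bowl 6.58, grain bowl 6.40 lead.
The ratio ordering already packs tightly: bao buns, 22 min, 235.
No other feasible combination exceeds 235.

235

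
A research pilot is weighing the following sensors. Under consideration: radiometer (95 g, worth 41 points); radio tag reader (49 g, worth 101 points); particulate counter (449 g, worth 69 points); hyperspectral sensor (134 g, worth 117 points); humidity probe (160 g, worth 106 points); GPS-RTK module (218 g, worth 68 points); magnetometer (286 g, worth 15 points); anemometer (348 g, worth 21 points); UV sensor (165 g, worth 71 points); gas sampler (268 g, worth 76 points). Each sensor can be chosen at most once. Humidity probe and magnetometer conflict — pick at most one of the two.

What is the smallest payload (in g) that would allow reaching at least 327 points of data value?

438

Look for the lowest-payload combination reaching 327.
radiometer + radio tag reader + hyperspectral sensor + humidity probe reaches 365 using 438 g.
Any bundle with less than 438 g falls short of 327.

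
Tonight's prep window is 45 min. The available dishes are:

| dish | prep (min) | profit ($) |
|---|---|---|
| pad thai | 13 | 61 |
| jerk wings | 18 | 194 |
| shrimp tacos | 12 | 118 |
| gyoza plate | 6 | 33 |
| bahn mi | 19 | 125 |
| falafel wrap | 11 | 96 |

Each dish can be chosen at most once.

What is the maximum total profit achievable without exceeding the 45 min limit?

The ratio ordering already packs tightly: jerk wings + shrimp tacos + falafel wrap, 41 min, 408.

408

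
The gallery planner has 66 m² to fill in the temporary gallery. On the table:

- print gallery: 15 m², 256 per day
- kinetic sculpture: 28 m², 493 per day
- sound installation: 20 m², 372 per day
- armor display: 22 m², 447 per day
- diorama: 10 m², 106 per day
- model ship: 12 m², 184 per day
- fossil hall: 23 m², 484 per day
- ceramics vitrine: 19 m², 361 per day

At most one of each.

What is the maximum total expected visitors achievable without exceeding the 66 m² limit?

1303

Ranking by ratio (expected visitors/m²): fossil hall 21.04, armor display 20.32, ceramics vitrine 19.00, sound installation 18.60.
A density-first pass picks armor display + fossil hall + ceramics vitrine — 1292 at 64 m².
Replace ceramics vitrine with sound installation: the trade gains 11 net, giving 1303 at 65 m².
Next best is armor display + fossil hall + ceramics vitrine at 1292 (64 m²) — short by 11.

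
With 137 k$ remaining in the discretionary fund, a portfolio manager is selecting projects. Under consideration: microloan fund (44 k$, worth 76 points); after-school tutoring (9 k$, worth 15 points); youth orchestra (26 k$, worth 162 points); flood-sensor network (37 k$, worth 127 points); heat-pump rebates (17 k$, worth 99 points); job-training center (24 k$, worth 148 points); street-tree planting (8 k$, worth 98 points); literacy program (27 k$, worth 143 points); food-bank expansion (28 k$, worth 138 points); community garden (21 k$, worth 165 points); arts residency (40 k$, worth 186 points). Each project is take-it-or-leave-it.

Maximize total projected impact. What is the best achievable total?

858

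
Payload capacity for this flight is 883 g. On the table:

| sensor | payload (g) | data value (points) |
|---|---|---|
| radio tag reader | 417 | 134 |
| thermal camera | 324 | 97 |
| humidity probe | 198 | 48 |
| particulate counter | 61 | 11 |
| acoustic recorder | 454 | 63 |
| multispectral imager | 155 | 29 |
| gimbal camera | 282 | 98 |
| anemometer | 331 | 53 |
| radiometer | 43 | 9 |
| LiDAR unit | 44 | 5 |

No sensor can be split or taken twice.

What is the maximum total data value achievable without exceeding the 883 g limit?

261

By data value per g: gimbal camera 0.35, radio tag reader 0.32, thermal camera 0.30, humidity probe 0.24 lead.
A density-first pass picks radio tag reader + particulate counter + gimbal camera + radiometer + LiDAR unit — 257 at 847 g.
Dropping particulate counter and radiometer and LiDAR unit frees 148 g; slotting in multispectral imager (155 g) lifts the total to 261 at 854 g.
Next best is radio tag reader + particulate counter + gimbal camera + radiometer + LiDAR unit at 257 (847 g) — short by 4.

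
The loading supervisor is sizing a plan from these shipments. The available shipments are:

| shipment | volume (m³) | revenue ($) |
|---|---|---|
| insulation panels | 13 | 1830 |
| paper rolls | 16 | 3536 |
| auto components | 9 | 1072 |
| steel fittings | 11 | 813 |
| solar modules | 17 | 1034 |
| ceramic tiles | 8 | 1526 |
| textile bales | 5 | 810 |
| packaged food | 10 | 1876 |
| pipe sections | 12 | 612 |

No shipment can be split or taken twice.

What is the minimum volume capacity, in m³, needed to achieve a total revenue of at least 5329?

26

Look for the lowest-volume combination reaching 5329.
paper rolls + packaged food reaches 5412 using 26 m³.
No combination under 26 m³ hits 5329.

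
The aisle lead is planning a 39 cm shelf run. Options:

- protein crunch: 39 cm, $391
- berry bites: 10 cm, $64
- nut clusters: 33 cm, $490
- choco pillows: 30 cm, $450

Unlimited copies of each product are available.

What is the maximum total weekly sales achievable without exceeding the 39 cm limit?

490

Filling by ratio: choco pillows for 450, with 9 cm left unused.
Dropping choco pillows frees 30 cm; slotting in nut clusters (33 cm) lifts the total to 490 at 33 cm.
The spare 6 cm is too small for any remaining product, and no exchange beats 490.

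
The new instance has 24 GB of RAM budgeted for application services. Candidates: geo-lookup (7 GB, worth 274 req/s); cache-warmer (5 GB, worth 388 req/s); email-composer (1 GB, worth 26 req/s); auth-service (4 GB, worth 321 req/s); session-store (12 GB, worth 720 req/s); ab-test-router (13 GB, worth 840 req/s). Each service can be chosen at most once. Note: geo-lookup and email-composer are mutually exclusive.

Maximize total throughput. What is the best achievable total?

1575

By throughput per GB: auth-service 80.25, cache-warmer 77.60, ab-test-router 64.62, session-store 60.00 lead.
Cache-warmer + email-composer + auth-service + ab-test-router uses 23 of the 24 GB and totals 1575.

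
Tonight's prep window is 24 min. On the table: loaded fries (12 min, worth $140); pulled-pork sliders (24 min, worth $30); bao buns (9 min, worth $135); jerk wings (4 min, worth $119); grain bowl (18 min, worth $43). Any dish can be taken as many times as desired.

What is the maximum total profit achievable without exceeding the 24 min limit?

714

6×jerk wings uses 24 of the 24 min and totals 714.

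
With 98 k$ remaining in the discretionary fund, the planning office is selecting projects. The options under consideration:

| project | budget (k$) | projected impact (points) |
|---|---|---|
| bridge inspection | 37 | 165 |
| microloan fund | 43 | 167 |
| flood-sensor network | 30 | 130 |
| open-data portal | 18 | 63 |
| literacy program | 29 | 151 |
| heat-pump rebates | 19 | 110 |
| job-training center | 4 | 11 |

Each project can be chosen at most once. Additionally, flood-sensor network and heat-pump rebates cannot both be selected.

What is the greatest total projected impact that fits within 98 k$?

446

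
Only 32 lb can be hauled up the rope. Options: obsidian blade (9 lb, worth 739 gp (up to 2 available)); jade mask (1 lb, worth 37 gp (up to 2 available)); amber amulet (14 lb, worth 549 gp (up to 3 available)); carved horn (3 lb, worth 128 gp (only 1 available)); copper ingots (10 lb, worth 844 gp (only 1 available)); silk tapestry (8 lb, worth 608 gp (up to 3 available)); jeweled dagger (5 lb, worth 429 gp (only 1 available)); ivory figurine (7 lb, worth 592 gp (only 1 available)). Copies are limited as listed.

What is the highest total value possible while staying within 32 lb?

2641

The ratio ordering already packs tightly: obsidian blade + jade mask + copper ingots + jeweled dagger + ivory figurine, 32 lb, 2641.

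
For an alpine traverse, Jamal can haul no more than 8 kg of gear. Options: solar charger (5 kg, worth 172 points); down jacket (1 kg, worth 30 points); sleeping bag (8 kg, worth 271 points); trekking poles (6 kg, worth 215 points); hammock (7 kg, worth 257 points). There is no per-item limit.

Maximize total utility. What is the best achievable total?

Density check — hammock 36.71, trekking poles 35.83, solar charger 34.40 are the best per kg.
Best packing: down jacket + hammock — 8 kg, 287 total.
Nothing else within 8 kg beats 287.

287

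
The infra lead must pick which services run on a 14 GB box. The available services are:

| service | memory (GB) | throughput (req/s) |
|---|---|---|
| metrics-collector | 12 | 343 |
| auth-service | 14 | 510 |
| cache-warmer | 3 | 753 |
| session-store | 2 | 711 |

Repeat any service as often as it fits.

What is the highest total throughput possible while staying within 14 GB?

4977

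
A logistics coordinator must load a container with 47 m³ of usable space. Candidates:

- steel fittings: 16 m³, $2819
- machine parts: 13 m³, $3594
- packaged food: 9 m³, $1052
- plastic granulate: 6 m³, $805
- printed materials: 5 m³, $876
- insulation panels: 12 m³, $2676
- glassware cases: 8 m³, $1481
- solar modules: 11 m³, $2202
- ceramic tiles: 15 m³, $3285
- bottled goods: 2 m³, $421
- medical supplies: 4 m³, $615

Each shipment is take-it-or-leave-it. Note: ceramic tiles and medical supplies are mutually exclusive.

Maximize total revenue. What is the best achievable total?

Taking machine parts + printed materials + insulation panels + ceramic tiles + bottled goods: 47 m³ used, 10852 in revenue.
That's the maximum — no feasible swap from here does better than 10852.

10852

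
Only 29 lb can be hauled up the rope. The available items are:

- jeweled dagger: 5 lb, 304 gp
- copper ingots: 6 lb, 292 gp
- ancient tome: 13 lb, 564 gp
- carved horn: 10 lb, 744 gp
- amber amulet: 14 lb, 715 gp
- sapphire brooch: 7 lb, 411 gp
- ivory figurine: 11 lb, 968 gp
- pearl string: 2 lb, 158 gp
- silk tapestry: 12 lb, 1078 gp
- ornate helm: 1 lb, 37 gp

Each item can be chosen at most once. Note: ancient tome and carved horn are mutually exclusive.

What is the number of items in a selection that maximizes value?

4

Optimal total is 2387.
jeweled dagger + ivory figurine + silk tapestry + ornate helm hits 2387 at 29 lb.
Every optimal selection uses 4 items.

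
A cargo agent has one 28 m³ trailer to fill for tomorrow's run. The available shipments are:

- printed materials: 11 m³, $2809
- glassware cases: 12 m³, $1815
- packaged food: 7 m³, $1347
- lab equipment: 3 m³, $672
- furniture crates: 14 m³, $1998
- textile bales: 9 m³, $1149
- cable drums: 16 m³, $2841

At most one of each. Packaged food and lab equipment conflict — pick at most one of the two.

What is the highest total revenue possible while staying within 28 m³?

5650

By revenue per m³: printed materials 255.36, lab equipment 224.00, packaged food 192.43, cable drums 177.56 lead.
Taking printed materials + cable drums: 27 m³ used, 5650 in revenue.
Runner-up printed materials + lab equipment + furniture crates tops out at 5479.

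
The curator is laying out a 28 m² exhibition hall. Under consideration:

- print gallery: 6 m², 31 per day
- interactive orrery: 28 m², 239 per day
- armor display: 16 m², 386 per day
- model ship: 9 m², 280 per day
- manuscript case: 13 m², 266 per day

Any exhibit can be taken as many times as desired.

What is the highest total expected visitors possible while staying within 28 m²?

Density check — model ship 31.11, armor display 24.12, manuscript case 20.46 are the best per m².
3×model ship uses 27 of the 28 m² and totals 840.
Every other selection either busts 28 m² or fails to beat 840.

840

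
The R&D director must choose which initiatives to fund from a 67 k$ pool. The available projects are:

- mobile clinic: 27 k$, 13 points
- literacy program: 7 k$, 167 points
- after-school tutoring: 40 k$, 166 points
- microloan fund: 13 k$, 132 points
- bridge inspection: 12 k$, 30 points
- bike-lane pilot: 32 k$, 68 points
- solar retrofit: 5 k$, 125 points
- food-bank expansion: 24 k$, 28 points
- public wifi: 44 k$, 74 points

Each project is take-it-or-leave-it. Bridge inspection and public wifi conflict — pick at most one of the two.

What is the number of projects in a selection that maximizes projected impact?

4

Best achievable projected impact is 590.
For example literacy program + after-school tutoring + microloan fund + solar retrofit achieves it, using 65 k$.
Every optimal selection uses 4 projects.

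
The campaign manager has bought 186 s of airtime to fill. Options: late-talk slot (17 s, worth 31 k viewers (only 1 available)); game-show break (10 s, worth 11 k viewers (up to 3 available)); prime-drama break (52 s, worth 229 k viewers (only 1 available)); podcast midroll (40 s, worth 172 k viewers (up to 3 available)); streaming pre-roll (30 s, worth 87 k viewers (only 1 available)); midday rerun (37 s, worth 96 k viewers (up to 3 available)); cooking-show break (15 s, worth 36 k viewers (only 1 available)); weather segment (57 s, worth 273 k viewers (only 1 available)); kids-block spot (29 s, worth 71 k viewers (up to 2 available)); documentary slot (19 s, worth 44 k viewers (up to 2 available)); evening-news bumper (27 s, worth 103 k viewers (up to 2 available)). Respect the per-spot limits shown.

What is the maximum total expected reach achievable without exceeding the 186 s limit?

A density-first pass picks game-show break + prime-drama break + podcast midroll + weather segment + evening-news bumper — 788 at 186 s.
The 89 s tied up in game-show break and prime-drama break and evening-news bumper is better spent on 2×podcast midroll — total rises to 789 (177 s).
That's the maximum — no swap from here does better than 789.

789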